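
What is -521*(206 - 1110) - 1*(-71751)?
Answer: 542735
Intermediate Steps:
-521*(206 - 1110) - 1*(-71751) = -521*(-904) + 71751 = 470984 + 71751 = 542735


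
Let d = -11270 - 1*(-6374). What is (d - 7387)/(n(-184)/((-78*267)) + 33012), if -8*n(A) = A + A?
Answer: -127902879/343753933 ≈ -0.37208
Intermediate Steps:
d = -4896 (d = -11270 + 6374 = -4896)
n(A) = -A/4 (n(A) = -(A + A)/8 = -A/4)
(d - 7387)/(n(-184)/((-78*267)) + 33012) = (-4896 - 7387)/((-¼*(-184))/((-78*267)) + 33012) = -12283/(46/(-20826) + 33012) = -12283/(46*(-1/20826) + 33012) = -12283/(-23/10413 + 33012) = -12283/343753933/10413 = -12283*10413/343753933 = -127902879/343753933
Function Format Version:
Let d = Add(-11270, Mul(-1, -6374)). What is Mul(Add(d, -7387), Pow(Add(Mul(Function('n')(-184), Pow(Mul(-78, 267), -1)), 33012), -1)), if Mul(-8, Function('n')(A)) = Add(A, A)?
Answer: Rational(-127902879, 343753933) ≈ -0.37208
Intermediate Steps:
d = -4896 (d = Add(-11270, 6374) = -4896)
Function('n')(A) = Mul(Rational(-1, 4), A) (Function('n')(A) = Mul(Rational(-1, 8), Add(A, A)) = Mul(Rational(-1, 8), Mul(2, A)) = Mul(Rational(-1, 4), A))
Mul(Add(d, -7387), Pow(Add(Mul(Function('n')(-184), Pow(Mul(-78, 267), -1)), 33012), -1)) = Mul(Add(-4896, -7387), Pow(Add(Mul(Mul(Rational(-1, 4), -184), Pow(Mul(-78, 267), -1)), 33012), -1)) = Mul(-12283, Pow(Add(Mul(46, Pow(-20826, -1)), 33012), -1)) = Mul(-12283, Pow(Add(Mul(46, Rational(-1, 20826)), 33012), -1)) = Mul(-12283, Pow(Add(Rational(-23, 10413), 33012), -1)) = Mul(-12283, Pow(Rational(343753933, 10413), -1)) = Mul(-12283, Rational(10413, 343753933)) = Rational(-127902879, 343753933)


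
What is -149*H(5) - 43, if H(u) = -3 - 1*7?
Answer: 1447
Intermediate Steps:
H(u) = -10 (H(u) = -3 - 7 = -10)
-149*H(5) - 43 = -149*(-10) - 43 = 1490 - 43 = 1447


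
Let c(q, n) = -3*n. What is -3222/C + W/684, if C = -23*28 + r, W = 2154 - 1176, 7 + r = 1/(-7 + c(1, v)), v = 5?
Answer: 10415425/1632822 ≈ 6.3788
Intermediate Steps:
r = -155/22 (r = -7 + 1/(-7 - 3*5) = -7 + 1/(-7 - 15) = -7 + 1/(-22) = -7 - 1/22 = -155/22 ≈ -7.0455)
W = 978
C = -14323/22 (C = -23*28 - 155/22 = -644 - 155/22 = -14323/22 ≈ -651.04)
-3222/C + W/684 = -3222/(-14323/22) + 978/684 = -3222*(-22/14323) + 978*(1/684) = 70884/14323 + 163/114 = 10415425/1632822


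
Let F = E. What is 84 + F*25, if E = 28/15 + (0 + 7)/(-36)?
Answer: 4529/36 ≈ 125.81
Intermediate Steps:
E = 301/180 (E = 28*(1/15) + 7*(-1/36) = 28/15 - 7/36 = 301/180 ≈ 1.6722)
F = 301/180 ≈ 1.6722
84 + F*25 = 84 + (301/180)*25 = 84 + 1505/36 = 4529/36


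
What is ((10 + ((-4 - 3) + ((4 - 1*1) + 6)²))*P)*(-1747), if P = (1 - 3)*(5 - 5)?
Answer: 0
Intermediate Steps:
P = 0 (P = -2*0 = 0)
((10 + ((-4 - 3) + ((4 - 1*1) + 6)²))*P)*(-1747) = ((10 + ((-4 - 3) + ((4 - 1*1) + 6)²))*0)*(-1747) = ((10 + (-7 + ((4 - 1) + 6)²))*0)*(-1747) = ((10 + (-7 + (3 + 6)²))*0)*(-1747) = ((10 + (-7 + 9²))*0)*(-1747) = ((10 + (-7 + 81))*0)*(-1747) = ((10 + 74)*0)*(-1747) = (84*0)*(-1747) = 0*(-1747) = 0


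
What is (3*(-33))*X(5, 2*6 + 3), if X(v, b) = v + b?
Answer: -1980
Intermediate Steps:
X(v, b) = b + v
(3*(-33))*X(5, 2*6 + 3) = (3*(-33))*((2*6 + 3) + 5) = -99*((12 + 3) + 5) = -99*(15 + 5) = -99*20 = -1980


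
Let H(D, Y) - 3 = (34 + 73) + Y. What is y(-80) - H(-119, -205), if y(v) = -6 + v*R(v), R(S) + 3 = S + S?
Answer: 13129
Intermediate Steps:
R(S) = -3 + 2*S (R(S) = -3 + (S + S) = -3 + 2*S)
H(D, Y) = 110 + Y (H(D, Y) = 3 + ((34 + 73) + Y) = 3 + (107 + Y) = 110 + Y)
y(v) = -6 + v*(-3 + 2*v)
y(-80) - H(-119, -205) = (-6 - 80*(-3 + 2*(-80))) - (110 - 205) = (-6 - 80*(-3 - 160)) - 1*(-95) = (-6 - 80*(-163)) + 95 = (-6 + 13040) + 95 = 13034 + 95 = 13129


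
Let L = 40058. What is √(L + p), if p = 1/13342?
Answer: √7130683093254/13342 ≈ 200.15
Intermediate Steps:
p = 1/13342 ≈ 7.4951e-5
√(L + p) = √(40058 + 1/13342) = √(534453837/13342) = √7130683093254/13342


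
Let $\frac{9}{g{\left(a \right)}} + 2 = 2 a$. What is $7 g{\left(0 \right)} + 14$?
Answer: $- \frac{35}{2} \approx -17.5$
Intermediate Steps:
$g{\left(a \right)} = \frac{9}{-2 + 2 a}$
$7 g{\left(0 \right)} + 14 = 7 \frac{9}{2 \left(-1 + 0\right)} + 14 = 7 \frac{9}{2 \left(-1\right)} + 14 = 7 \cdot \frac{9}{2} \left(-1\right) + 14 = 7 \left(- \frac{9}{2}\right) + 14 = - \frac{63}{2} + 14 = - \frac{35}{2}$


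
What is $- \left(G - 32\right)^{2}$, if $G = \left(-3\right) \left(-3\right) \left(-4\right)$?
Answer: $-4624$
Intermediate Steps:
$G = -36$ ($G = 9 \left(-4\right) = -36$)
$- \left(G - 32\right)^{2} = - \left(-36 - 32\right)^{2} = - \left(-68\right)^{2} = \left(-1\right) 4624 = -4624$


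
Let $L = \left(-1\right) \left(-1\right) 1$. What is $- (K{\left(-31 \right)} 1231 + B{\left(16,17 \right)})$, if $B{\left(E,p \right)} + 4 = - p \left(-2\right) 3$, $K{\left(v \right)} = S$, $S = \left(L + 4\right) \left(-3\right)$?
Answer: $18367$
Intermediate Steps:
$L = 1$ ($L = 1 \cdot 1 = 1$)
$S = -15$ ($S = \left(1 + 4\right) \left(-3\right) = 5 \left(-3\right) = -15$)
$K{\left(v \right)} = -15$
$B{\left(E,p \right)} = -4 + 6 p$ ($B{\left(E,p \right)} = -4 + - p \left(-2\right) 3 = -4 + 2 p 3 = -4 + 6 p$)
$- (K{\left(-31 \right)} 1231 + B{\left(16,17 \right)}) = - (\left(-15\right) 1231 + \left(-4 + 6 \cdot 17\right)) = - (-18465 + \left(-4 + 102\right)) = - (-18465 + 98) = \left(-1\right) \left(-18367\right) = 18367$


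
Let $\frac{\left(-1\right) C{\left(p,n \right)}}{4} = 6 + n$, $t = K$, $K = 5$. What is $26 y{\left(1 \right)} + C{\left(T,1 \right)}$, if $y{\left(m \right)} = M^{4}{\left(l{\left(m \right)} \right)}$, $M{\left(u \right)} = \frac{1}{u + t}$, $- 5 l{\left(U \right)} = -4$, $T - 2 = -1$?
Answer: $- \frac{19787618}{707281} \approx -27.977$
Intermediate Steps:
$T = 1$ ($T = 2 - 1 = 1$)
$t = 5$
$l{\left(U \right)} = \frac{4}{5}$ ($l{\left(U \right)} = \left(- \frac{1}{5}\right) \left(-4\right) = \frac{4}{5}$)
$M{\left(u \right)} = \frac{1}{5 + u}$ ($M{\left(u \right)} = \frac{1}{u + 5} = \frac{1}{5 + u}$)
$C{\left(p,n \right)} = -24 - 4 n$ ($C{\left(p,n \right)} = - 4 \left(6 + n\right) = -24 - 4 n$)
$y{\left(m \right)} = \frac{625}{707281}$ ($y{\left(m \right)} = \left(\frac{1}{5 + \frac{4}{5}}\right)^{4} = \left(\frac{1}{\frac{29}{5}}\right)^{4} = \left(\frac{5}{29}\right)^{4} = \frac{625}{707281}$)
$26 y{\left(1 \right)} + C{\left(T,1 \right)} = 26 \cdot \frac{625}{707281} - 28 = \frac{16250}{707281} - 28 = - \frac{19787618}{707281}$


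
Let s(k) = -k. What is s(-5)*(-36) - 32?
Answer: -212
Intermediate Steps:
s(-5)*(-36) - 32 = -1*(-5)*(-36) - 32 = 5*(-36) - 32 = -180 - 32 = -212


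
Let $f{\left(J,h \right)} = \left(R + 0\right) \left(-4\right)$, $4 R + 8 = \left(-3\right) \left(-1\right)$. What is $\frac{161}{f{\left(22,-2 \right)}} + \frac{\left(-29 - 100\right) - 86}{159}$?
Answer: $\frac{24524}{795} \approx 30.848$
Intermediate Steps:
$R = - \frac{5}{4}$ ($R = -2 + \frac{\left(-3\right) \left(-1\right)}{4} = -2 + \frac{1}{4} \cdot 3 = -2 + \frac{3}{4} = - \frac{5}{4} \approx -1.25$)
$f{\left(J,h \right)} = 5$ ($f{\left(J,h \right)} = \left(- \frac{5}{4} + 0\right) \left(-4\right) = \left(- \frac{5}{4}\right) \left(-4\right) = 5$)
$\frac{161}{f{\left(22,-2 \right)}} + \frac{\left(-29 - 100\right) - 86}{159} = \frac{161}{5} + \frac{\left(-29 - 100\right) - 86}{159} = 161 \cdot \frac{1}{5} + \left(-129 - 86\right) \frac{1}{159} = \frac{161}{5} - \frac{215}{159} = \frac{24524}{795}$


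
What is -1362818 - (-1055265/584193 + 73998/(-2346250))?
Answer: -311326908733292106/228443804375 ≈ -1.3628e+6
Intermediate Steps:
-1362818 - (-1055265/584193 + 73998/(-2346250)) = -1362818 - (-1055265*1/584193 + 73998*(-1/2346250)) = -1362818 - (-351755/194731 - 36999/1173125) = -1362818 - 1*(-419857436644/228443804375) = -1362818 + 419857436644/228443804375 = -311326908733292106/228443804375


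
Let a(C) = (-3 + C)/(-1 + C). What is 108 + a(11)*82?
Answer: 868/5 ≈ 173.60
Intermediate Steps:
a(C) = (-3 + C)/(-1 + C)
108 + a(11)*82 = 108 + ((-3 + 11)/(-1 + 11))*82 = 108 + (8/10)*82 = 108 + ((⅒)*8)*82 = 108 + (⅘)*82 = 108 + 328/5 = 868/5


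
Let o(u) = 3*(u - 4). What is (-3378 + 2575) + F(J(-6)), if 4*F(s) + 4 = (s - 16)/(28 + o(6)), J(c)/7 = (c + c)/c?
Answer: -54673/68 ≈ -804.01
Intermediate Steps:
o(u) = -12 + 3*u (o(u) = 3*(-4 + u) = -12 + 3*u)
J(c) = 14 (J(c) = 7*((c + c)/c) = 7*((2*c)/c) = 7*2 = 14)
F(s) = -19/17 + s/136 (F(s) = -1 + ((s - 16)/(28 + (-12 + 3*6)))/4 = -1 + ((-16 + s)/(28 + (-12 + 18)))/4 = -1 + ((-16 + s)/(28 + 6))/4 = -1 + ((-16 + s)/34)/4 = -1 + ((-16 + s)*(1/34))/4 = -1 + (-8/17 + s/34)/4 = -1 + (-2/17 + s/136) = -19/17 + s/136)
(-3378 + 2575) + F(J(-6)) = (-3378 + 2575) + (-19/17 + (1/136)*14) = -803 + (-19/17 + 7/68) = -803 - 69/68 = -54673/68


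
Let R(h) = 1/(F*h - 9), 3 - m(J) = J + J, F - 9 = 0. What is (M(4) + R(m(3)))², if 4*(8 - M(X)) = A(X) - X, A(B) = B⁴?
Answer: 3924361/1296 ≈ 3028.1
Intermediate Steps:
F = 9 (F = 9 + 0 = 9)
m(J) = 3 - 2*J (m(J) = 3 - (J + J) = 3 - 2*J)
R(h) = 1/(-9 + 9*h) (R(h) = 1/(9*h - 9) = 1/(-9 + 9*h))
M(X) = 8 - X⁴/4 + X/4 (M(X) = 8 - (X⁴ - X)/4 = 8 + (-X⁴/4 + X/4) = 8 - X⁴/4 + X/4)
(M(4) + R(m(3)))² = ((8 - ¼*4⁴ + (¼)*4) + 1/(9*(-1 + (3 - 2*3))))² = ((8 - ¼*256 + 1) + 1/(9*(-1 + (3 - 6))))² = ((8 - 64 + 1) + 1/(9*(-1 - 3)))² = (-55 + (⅑)/(-4))² = (-55 + (⅑)*(-¼))² = (-55 - 1/36)² = (-1981/36)² = 3924361/1296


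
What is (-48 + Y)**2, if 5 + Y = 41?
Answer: 144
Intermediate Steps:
Y = 36 (Y = -5 + 41 = 36)
(-48 + Y)**2 = (-48 + 36)**2 = (-12)**2 = 144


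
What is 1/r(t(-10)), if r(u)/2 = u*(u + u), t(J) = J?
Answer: 1/400 ≈ 0.0025000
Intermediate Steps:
r(u) = 4*u² (r(u) = 2*(u*(u + u)) = 2*(u*(2*u)) = 2*(2*u²) = 4*u²)
1/r(t(-10)) = 1/(4*(-10)²) = 1/(4*100) = 1/400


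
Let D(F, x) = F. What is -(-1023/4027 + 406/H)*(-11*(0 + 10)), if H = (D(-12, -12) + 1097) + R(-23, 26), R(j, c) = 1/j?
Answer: 664190120/50244879 ≈ 13.219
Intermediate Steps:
H = 24954/23 (H = (-12 + 1097) + 1/(-23) = 1085 - 1/23 = 24954/23 ≈ 1085.0)
-(-1023/4027 + 406/H)*(-11*(0 + 10)) = -(-1023/4027 + 406/(24954/23))*(-11*(0 + 10)) = -(-1023*1/4027 + 406*(23/24954))*(-11*10) = -(-1023/4027 + 4669/12477)*(-110) = -6038092*(-110)/50244879 = -1*(-664190120/50244879) = 664190120/50244879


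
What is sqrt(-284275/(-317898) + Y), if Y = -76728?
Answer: I*sqrt(1024438525698)/3654 ≈ 277.0*I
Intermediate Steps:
sqrt(-284275/(-317898) + Y) = sqrt(-284275/(-317898) - 76728) = sqrt(-284275*(-1/317898) - 76728) = sqrt(284275/317898 - 76728) = sqrt(-24391393469/317898) = I*sqrt(1024438525698)/3654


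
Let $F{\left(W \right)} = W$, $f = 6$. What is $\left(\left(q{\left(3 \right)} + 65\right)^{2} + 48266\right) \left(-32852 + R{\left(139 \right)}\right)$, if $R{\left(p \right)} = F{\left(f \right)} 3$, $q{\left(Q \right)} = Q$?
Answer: $-1736590260$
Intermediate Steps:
$R{\left(p \right)} = 18$ ($R{\left(p \right)} = 6 \cdot 3 = 18$)
$\left(\left(q{\left(3 \right)} + 65\right)^{2} + 48266\right) \left(-32852 + R{\left(139 \right)}\right) = \left(\left(3 + 65\right)^{2} + 48266\right) \left(-32852 + 18\right) = \left(68^{2} + 48266\right) \left(-32834\right) = \left(4624 + 48266\right) \left(-32834\right) = 52890 \left(-32834\right) = -1736590260$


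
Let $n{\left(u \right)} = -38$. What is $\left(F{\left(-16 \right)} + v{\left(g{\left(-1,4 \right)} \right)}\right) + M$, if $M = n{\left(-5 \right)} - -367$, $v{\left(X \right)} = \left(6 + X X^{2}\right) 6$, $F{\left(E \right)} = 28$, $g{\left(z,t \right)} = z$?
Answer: $387$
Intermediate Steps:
$v{\left(X \right)} = 36 + 6 X^{3}$ ($v{\left(X \right)} = \left(6 + X^{3}\right) 6 = 36 + 6 X^{3}$)
$M = 329$ ($M = -38 - -367 = -38 + 367 = 329$)
$\left(F{\left(-16 \right)} + v{\left(g{\left(-1,4 \right)} \right)}\right) + M = \left(28 + \left(36 + 6 \left(-1\right)^{3}\right)\right) + 329 = \left(28 + \left(36 + 6 \left(-1\right)\right)\right) + 329 = \left(28 + \left(36 - 6\right)\right) + 329 = \left(28 + 30\right) + 329 = 58 + 329 = 387$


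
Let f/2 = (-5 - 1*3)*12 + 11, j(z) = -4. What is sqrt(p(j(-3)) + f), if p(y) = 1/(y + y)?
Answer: I*sqrt(2722)/4 ≈ 13.043*I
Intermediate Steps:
p(y) = 1/(2*y)
f = -170 (f = 2*((-5 - 1*3)*12 + 11) = 2*((-5 - 3)*12 + 11) = 2*(-8*12 + 11) = 2*(-96 + 11) = 2*(-85) = -170)
sqrt(p(j(-3)) + f) = sqrt((1/2)/(-4) - 170) = sqrt((1/2)*(-1/4) - 170) = sqrt(-1/8 - 170) = sqrt(-1361/8) = I*sqrt(2722)/4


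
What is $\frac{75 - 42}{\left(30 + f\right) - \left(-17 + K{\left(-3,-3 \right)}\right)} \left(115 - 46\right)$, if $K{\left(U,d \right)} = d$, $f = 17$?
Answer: $\frac{2277}{67} \approx 33.985$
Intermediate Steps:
$\frac{75 - 42}{\left(30 + f\right) - \left(-17 + K{\left(-3,-3 \right)}\right)} \left(115 - 46\right) = \frac{75 - 42}{\left(30 + 17\right) + \left(17 - -3\right)} \left(115 - 46\right) = \frac{33}{47 + \left(17 + 3\right)} 69 = \frac{33}{47 + 20} \cdot 69 = \frac{33}{67} \cdot 69 = \frac{2277}{67}$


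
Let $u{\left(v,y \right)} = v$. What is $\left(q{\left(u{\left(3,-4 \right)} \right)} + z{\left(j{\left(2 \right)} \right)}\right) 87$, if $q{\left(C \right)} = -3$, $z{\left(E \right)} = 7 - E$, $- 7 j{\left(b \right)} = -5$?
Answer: $\frac{2001}{7} \approx 285.86$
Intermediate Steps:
$j{\left(b \right)} = \frac{5}{7}$ ($j{\left(b \right)} = \left(- \frac{1}{7}\right) \left(-5\right) = \frac{5}{7}$)
$\left(q{\left(u{\left(3,-4 \right)} \right)} + z{\left(j{\left(2 \right)} \right)}\right) 87 = \left(-3 + \left(7 - \frac{5}{7}\right)\right) 87 = \left(-3 + \frac{44}{7}\right) 87 = \frac{23}{7} \cdot 87 = \frac{2001}{7}$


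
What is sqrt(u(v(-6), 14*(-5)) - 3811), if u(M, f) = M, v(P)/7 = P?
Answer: I*sqrt(3853) ≈ 62.073*I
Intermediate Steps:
v(P) = 7*P
sqrt(u(v(-6), 14*(-5)) - 3811) = sqrt(7*(-6) - 3811) = sqrt(-42 - 3811) = sqrt(-3853) = I*sqrt(3853)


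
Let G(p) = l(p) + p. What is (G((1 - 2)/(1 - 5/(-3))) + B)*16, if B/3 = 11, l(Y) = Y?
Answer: 516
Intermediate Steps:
B = 33 (B = 3*11 = 33)
G(p) = 2*p (G(p) = p + p = 2*p)
(G((1 - 2)/(1 - 5/(-3))) + B)*16 = (2*((1 - 2)/(1 - 5/(-3))) + 33)*16 = (2*(-1/(1 - 5*(-⅓))) + 33)*16 = (2*(-1/(1 + 5/3)) + 33)*16 = (2*(-1/8/3) + 33)*16 = (2*(-1*3/8) + 33)*16 = (2*(-3/8) + 33)*16 = (-¾ + 33)*16 = (129/4)*16 = 516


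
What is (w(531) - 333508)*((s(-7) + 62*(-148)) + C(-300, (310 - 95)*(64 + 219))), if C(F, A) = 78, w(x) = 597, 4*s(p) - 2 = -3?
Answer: 12115630023/4 ≈ 3.0289e+9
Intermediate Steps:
s(p) = -¼ (s(p) = ½ + (¼)*(-3) = ½ - ¾ = -¼)
(w(531) - 333508)*((s(-7) + 62*(-148)) + C(-300, (310 - 95)*(64 + 219))) = (597 - 333508)*((-¼ + 62*(-148)) + 78) = -332911*((-¼ - 9176) + 78) = -332911*(-36705/4 + 78) = -332911*(-36393/4) = 12115630023/4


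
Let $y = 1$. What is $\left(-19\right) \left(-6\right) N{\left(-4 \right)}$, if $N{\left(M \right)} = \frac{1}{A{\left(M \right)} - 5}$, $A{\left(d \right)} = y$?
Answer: $- \frac{57}{2} \approx -28.5$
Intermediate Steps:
$A{\left(d \right)} = 1$
$N{\left(M \right)} = - \frac{1}{4}$ ($N{\left(M \right)} = \frac{1}{1 - 5} = \frac{1}{-4} = - \frac{1}{4}$)
$\left(-19\right) \left(-6\right) N{\left(-4 \right)} = \left(-19\right) \left(-6\right) \left(- \frac{1}{4}\right) = 114 \left(- \frac{1}{4}\right) = - \frac{57}{2}$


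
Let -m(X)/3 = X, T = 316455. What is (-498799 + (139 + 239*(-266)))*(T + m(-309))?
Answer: -178442951388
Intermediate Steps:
m(X) = -3*X
(-498799 + (139 + 239*(-266)))*(T + m(-309)) = (-498799 + (139 + 239*(-266)))*(316455 - 3*(-309)) = (-498799 + (139 - 63574))*(316455 + 927) = (-498799 - 63435)*317382 = -562234*317382 = -178442951388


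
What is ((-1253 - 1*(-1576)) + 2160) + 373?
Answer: 2856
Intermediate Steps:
((-1253 - 1*(-1576)) + 2160) + 373 = ((-1253 + 1576) + 2160) + 373 = (323 + 2160) + 373 = 2483 + 373 = 2856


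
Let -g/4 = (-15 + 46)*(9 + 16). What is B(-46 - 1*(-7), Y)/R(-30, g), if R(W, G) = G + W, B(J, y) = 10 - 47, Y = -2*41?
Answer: 37/3130 ≈ 0.011821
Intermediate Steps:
g = -3100 (g = -4*(-15 + 46)*(9 + 16) = -124*25 = -4*775 = -3100)
Y = -82
B(J, y) = -37
B(-46 - 1*(-7), Y)/R(-30, g) = -37/(-3100 - 30) = -37/(-3130) = -37*(-1/3130) = 37/3130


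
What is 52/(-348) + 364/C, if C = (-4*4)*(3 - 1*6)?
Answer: 2587/348 ≈ 7.4339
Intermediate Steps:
C = 48 (C = -16*(3 - 6) = -16*(-3) = 48)
52/(-348) + 364/C = 52/(-348) + 364/48 = 52*(-1/348) + 364*(1/48) = -13/87 + 91/12 = 2587/348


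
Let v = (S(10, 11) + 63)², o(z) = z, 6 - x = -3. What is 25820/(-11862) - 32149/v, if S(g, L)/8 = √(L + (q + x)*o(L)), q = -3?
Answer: -244044993379/779232573 + 4629456*√77/131383 ≈ -3.9887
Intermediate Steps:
x = 9 (x = 6 - 1*(-3) = 6 + 3 = 9)
S(g, L) = 8*√7*√L (S(g, L) = 8*√(L + (-3 + 9)*L) = 8*√(L + 6*L) = 8*√(7*L) = 8*(√7*√L) = 8*√7*√L)
v = (63 + 8*√77)² (v = (8*√7*√11 + 63)² = (8*√77 + 63)² = (63 + 8*√77)² ≈ 17742.)
25820/(-11862) - 32149/v = 25820/(-11862) - 32149/(8897 + 1008*√77) = 25820*(-1/11862) - 32149/(8897 + 1008*√77) = -12910/5931 - 32149/(8897 + 1008*√77)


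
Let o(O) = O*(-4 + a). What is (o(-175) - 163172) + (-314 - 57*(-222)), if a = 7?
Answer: -151357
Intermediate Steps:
o(O) = 3*O (o(O) = O*(-4 + 7) = O*3 = 3*O)
(o(-175) - 163172) + (-314 - 57*(-222)) = (3*(-175) - 163172) + (-314 - 57*(-222)) = (-525 - 163172) + (-314 + 12654) = -163697 + 12340 = -151357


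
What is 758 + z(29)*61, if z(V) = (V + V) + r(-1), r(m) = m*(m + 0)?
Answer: 4357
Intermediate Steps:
r(m) = m² (r(m) = m*m = m²)
z(V) = 1 + 2*V (z(V) = (V + V) + (-1)² = 2*V + 1 = 1 + 2*V)
758 + z(29)*61 = 758 + (1 + 2*29)*61 = 758 + (1 + 58)*61 = 758 + 59*61 = 758 + 3599 = 4357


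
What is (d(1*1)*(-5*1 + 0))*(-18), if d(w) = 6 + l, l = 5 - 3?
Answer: 720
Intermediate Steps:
l = 2
d(w) = 8 (d(w) = 6 + 2 = 8)
(d(1*1)*(-5*1 + 0))*(-18) = (8*(-5*1 + 0))*(-18) = (8*(-5 + 0))*(-18) = (8*(-5))*(-18) = -40*(-18) = 720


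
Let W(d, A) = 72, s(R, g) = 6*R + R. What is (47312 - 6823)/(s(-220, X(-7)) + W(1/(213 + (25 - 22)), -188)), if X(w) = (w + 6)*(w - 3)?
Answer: -40489/1468 ≈ -27.581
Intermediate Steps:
X(w) = (-3 + w)*(6 + w) (X(w) = (6 + w)*(-3 + w) = (-3 + w)*(6 + w))
s(R, g) = 7*R
(47312 - 6823)/(s(-220, X(-7)) + W(1/(213 + (25 - 22)), -188)) = (47312 - 6823)/(7*(-220) + 72) = 40489/(-1540 + 72) = 40489/(-1468) = 40489*(-1/1468) = -40489/1468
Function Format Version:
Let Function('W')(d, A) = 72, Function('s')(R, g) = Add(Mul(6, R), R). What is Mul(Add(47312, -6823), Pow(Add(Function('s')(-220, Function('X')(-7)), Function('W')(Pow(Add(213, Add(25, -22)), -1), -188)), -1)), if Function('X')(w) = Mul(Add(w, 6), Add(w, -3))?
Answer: Rational(-40489, 1468) ≈ -27.581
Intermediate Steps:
Function('X')(w) = Mul(Add(-3, w), Add(6, w)) (Function('X')(w) = Mul(Add(6, w), Add(-3, w)) = Mul(Add(-3, w), Add(6, w)))
Function('s')(R, g) = Mul(7, R)
Mul(Add(47312, -6823), Pow(Add(Function('s')(-220, Function('X')(-7)), Function('W')(Pow(Add(213, Add(25, -22)), -1), -188)), -1)) = Mul(Add(47312, -6823), Pow(Add(Mul(7, -220), 72), -1)) = Mul(40489, Pow(Add(-1540, 72), -1)) = Mul(40489, Pow(-1468, -1)) = Mul(40489, Rational(-1, 1468)) = Rational(-40489, 1468)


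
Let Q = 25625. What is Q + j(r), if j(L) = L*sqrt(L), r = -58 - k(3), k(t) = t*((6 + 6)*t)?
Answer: 25625 - 166*I*sqrt(166) ≈ 25625.0 - 2138.8*I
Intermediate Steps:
k(t) = 12*t**2 (k(t) = t*(12*t) = 12*t**2)
r = -166 (r = -58 - 12*3**2 = -58 - 12*9 = -58 - 1*108 = -58 - 108 = -166)
j(L) = L**(3/2)
Q + j(r) = 25625 + (-166)**(3/2) = 25625 - 166*I*sqrt(166)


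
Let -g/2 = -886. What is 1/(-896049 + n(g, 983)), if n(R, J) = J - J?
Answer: -1/896049 ≈ -1.1160e-6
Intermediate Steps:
g = 1772 (g = -2*(-886) = 1772)
n(R, J) = 0
1/(-896049 + n(g, 983)) = 1/(-896049 + 0) = 1/(-896049) = -1/896049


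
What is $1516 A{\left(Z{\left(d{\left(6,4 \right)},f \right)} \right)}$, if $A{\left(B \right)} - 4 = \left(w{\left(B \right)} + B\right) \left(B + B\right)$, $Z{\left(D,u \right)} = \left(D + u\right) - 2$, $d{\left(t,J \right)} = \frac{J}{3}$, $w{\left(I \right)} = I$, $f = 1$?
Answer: $\frac{60640}{9} \approx 6737.8$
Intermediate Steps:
$d{\left(t,J \right)} = \frac{J}{3}$ ($d{\left(t,J \right)} = J \frac{1}{3} = \frac{J}{3}$)
$Z{\left(D,u \right)} = -2 + D + u$
$A{\left(B \right)} = 4 + 4 B^{2}$ ($A{\left(B \right)} = 4 + \left(B + B\right) \left(B + B\right) = 4 + 2 B 2 B = 4 + 4 B^{2}$)
$1516 A{\left(Z{\left(d{\left(6,4 \right)},f \right)} \right)} = 1516 \left(4 + 4 \left(-2 + \frac{1}{3} \cdot 4 + 1\right)^{2}\right) = 1516 \left(4 + 4 \left(-2 + \frac{4}{3} + 1\right)^{2}\right) = 1516 \left(4 + \frac{4}{9}\right) = 1516 \cdot \frac{40}{9} = \frac{60640}{9}$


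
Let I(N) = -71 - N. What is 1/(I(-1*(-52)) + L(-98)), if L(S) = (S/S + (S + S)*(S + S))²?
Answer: 1/1475865766 ≈ 6.7757e-10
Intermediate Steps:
L(S) = (1 + 4*S²)² (L(S) = (1 + (2*S)*(2*S))² = (1 + 4*S²)²)
1/(I(-1*(-52)) + L(-98)) = 1/((-71 - (-1)*(-52)) + (1 + 4*(-98)²)²) = 1/((-71 - 1*52) + (1 + 4*9604)²) = 1/((-71 - 52) + (1 + 38416)²) = 1/(-123 + 38417²) = 1/(-123 + 1475865889) = 1/1475865766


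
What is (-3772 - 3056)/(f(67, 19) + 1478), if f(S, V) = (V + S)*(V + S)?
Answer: -1138/1479 ≈ -0.76944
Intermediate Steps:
f(S, V) = (S + V)² (f(S, V) = (S + V)*(S + V) = (S + V)²)
(-3772 - 3056)/(f(67, 19) + 1478) = (-3772 - 3056)/((67 + 19)² + 1478) = -6828/(86² + 1478) = -6828/(7396 + 1478) = -6828/8874 = -6828*1/8874 = -1138/1479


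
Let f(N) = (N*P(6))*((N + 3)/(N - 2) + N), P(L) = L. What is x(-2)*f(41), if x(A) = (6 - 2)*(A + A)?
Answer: -2155616/13 ≈ -1.6582e+5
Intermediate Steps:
x(A) = 8*A (x(A) = 4*(2*A) = 8*A)
f(N) = 6*N*(N + (3 + N)/(-2 + N)) (f(N) = (N*6)*((N + 3)/(N - 2) + N) = (6*N)*((3 + N)/(-2 + N) + N) = (6*N)*(N + (3 + N)/(-2 + N)) = 6*N*(N + (3 + N)/(-2 + N)))
x(-2)*f(41) = (8*(-2))*(6*41*(3 + 41² - 1*41)/(-2 + 41)) = -96*41*(3 + 1681 - 41)/39 = -96*41*1643/39 = -16*134726/13 = -2155616/13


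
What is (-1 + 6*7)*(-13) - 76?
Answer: -609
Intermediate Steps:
(-1 + 6*7)*(-13) - 76 = (-1 + 42)*(-13) - 76 = 41*(-13) - 76 = -533 - 76 = -609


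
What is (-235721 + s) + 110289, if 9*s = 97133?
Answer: -1031755/9 ≈ -1.1464e+5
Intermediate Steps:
s = 97133/9 (s = (⅑)*97133 = 97133/9 ≈ 10793.)
(-235721 + s) + 110289 = (-235721 + 97133/9) + 110289 = -2024356/9 + 110289 = -1031755/9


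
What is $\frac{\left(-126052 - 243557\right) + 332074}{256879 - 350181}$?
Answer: $\frac{37535}{93302} \approx 0.4023$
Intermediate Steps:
$\frac{\left(-126052 - 243557\right) + 332074}{256879 - 350181} = \frac{-369609 + 332074}{-93302} = \left(-37535\right) \left(- \frac{1}{93302}\right) = \frac{37535}{93302}$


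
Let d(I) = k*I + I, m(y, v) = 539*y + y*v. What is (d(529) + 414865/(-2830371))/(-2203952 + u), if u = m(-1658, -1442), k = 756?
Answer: -566715071599/1000221977319 ≈ -0.56659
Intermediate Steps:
m(y, v) = 539*y + v*y
d(I) = 757*I (d(I) = 756*I + I = 757*I)
u = 1497174 (u = -1658*(539 - 1442) = -1658*(-903) = 1497174)
(d(529) + 414865/(-2830371))/(-2203952 + u) = (757*529 + 414865/(-2830371))/(-2203952 + 1497174) = (400453 + 414865*(-1/2830371))/(-706778) = (400453 - 414865/2830371)*(-1/706778) = (1133430143198/2830371)*(-1/706778) = -566715071599/1000221977319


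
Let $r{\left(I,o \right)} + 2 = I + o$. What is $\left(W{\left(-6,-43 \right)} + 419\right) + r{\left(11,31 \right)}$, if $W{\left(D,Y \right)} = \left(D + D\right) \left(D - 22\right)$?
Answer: $795$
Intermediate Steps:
$W{\left(D,Y \right)} = 2 D \left(-22 + D\right)$
$r{\left(I,o \right)} = -2 + I + o$ ($r{\left(I,o \right)} = -2 + \left(I + o\right) = -2 + I + o$)
$\left(W{\left(-6,-43 \right)} + 419\right) + r{\left(11,31 \right)} = \left(2 \left(-6\right) \left(-22 - 6\right) + 419\right) + \left(-2 + 11 + 31\right) = \left(2 \left(-6\right) \left(-28\right) + 419\right) + 40 = \left(336 + 419\right) + 40 = 755 + 40 = 795$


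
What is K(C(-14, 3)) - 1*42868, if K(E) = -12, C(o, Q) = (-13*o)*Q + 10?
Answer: -42880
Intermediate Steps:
C(o, Q) = 10 - 13*Q*o (C(o, Q) = -13*Q*o + 10 = 10 - 13*Q*o)
K(C(-14, 3)) - 1*42868 = -12 - 1*42868 = -12 - 42868 = -42880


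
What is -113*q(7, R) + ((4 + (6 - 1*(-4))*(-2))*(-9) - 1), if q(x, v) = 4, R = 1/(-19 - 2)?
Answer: -309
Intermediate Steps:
R = -1/21 (R = 1/(-21) = -1/21 ≈ -0.047619)
-113*q(7, R) + ((4 + (6 - 1*(-4))*(-2))*(-9) - 1) = -113*4 + ((4 + (6 - 1*(-4))*(-2))*(-9) - 1) = -452 + ((4 + (6 + 4)*(-2))*(-9) - 1) = -452 + ((4 + 10*(-2))*(-9) - 1) = -452 + ((4 - 20)*(-9) - 1) = -452 + (-16*(-9) - 1) = -452 + (144 - 1) = -452 + 143 = -309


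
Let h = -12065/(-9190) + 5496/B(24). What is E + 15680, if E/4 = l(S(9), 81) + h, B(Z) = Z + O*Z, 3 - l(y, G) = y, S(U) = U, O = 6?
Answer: 101590634/6433 ≈ 15792.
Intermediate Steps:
l(y, G) = 3 - y
B(Z) = 7*Z (B(Z) = Z + 6*Z = 7*Z)
h = 437793/12866 (h = -12065/(-9190) + 5496/((7*24)) = -12065*(-1/9190) + 5496/168 = 2413/1838 + 5496*(1/168) = 2413/1838 + 229/7 = 437793/12866 ≈ 34.027)
E = 721194/6433 (E = 4*((3 - 1*9) + 437793/12866) = 4*((3 - 9) + 437793/12866) = 4*(-6 + 437793/12866) = 4*(360597/12866) = 721194/6433 ≈ 112.11)
E + 15680 = 721194/6433 + 15680 = 101590634/6433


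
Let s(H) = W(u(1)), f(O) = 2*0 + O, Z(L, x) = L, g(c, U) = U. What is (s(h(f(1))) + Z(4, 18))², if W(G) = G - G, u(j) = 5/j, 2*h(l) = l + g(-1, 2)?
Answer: 16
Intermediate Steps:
f(O) = O (f(O) = 0 + O = O)
h(l) = 1 + l/2 (h(l) = (l + 2)/2 = (2 + l)/2 = 1 + l/2)
W(G) = 0
s(H) = 0
(s(h(f(1))) + Z(4, 18))² = (0 + 4)² = 4² = 16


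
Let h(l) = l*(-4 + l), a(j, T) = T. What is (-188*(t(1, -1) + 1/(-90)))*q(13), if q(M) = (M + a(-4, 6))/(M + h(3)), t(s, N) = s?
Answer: -79477/225 ≈ -353.23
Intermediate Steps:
q(M) = (6 + M)/(-3 + M) (q(M) = (M + 6)/(M + 3*(-4 + 3)) = (6 + M)/(M + 3*(-1)) = (6 + M)/(M - 3) = (6 + M)/(-3 + M))
(-188*(t(1, -1) + 1/(-90)))*q(13) = (-188*(1 + 1/(-90)))*((6 + 13)/(-3 + 13)) = (-188*(1 - 1/90))*(19/10) = (-188*89/90)*((⅒)*19) = -8366/45*19/10 = -79477/225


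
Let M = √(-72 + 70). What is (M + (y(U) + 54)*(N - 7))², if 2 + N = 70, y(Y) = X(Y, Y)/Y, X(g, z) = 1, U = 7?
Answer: 534488063/49 + 46238*I*√2/7 ≈ 1.0908e+7 + 9341.5*I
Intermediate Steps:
y(Y) = 1/Y
N = 68 (N = -2 + 70 = 68)
M = I*√2 (M = √(-2) = I*√2 ≈ 1.4142*I)
(M + (y(U) + 54)*(N - 7))² = (I*√2 + (1/7 + 54)*(68 - 7))² = (I*√2 + (⅐ + 54)*61)² = (I*√2 + (379/7)*61)² = (I*√2 + 23119/7)² = (23119/7 + I*√2)²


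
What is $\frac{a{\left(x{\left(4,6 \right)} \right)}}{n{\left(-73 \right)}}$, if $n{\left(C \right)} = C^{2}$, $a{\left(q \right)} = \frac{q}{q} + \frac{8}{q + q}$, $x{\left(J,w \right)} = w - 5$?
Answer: $\frac{5}{5329} \approx 0.00093826$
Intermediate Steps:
$x{\left(J,w \right)} = -5 + w$
$a{\left(q \right)} = 1 + \frac{4}{q}$ ($a{\left(q \right)} = 1 + \frac{8}{2 q} = 1 + 8 \frac{1}{2 q} = 1 + \frac{4}{q}$)
$\frac{a{\left(x{\left(4,6 \right)} \right)}}{n{\left(-73 \right)}} = \frac{\frac{1}{-5 + 6} \left(4 + \left(-5 + 6\right)\right)}{\left(-73\right)^{2}} = \frac{1^{-1} \left(4 + 1\right)}{5329} = 1 \cdot 5 \cdot \frac{1}{5329} = 5 \cdot \frac{1}{5329} = \frac{5}{5329}$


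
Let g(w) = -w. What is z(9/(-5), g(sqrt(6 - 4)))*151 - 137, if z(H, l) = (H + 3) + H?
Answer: -1138/5 ≈ -227.60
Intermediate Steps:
z(H, l) = 3 + 2*H (z(H, l) = (3 + H) + H = 3 + 2*H)
z(9/(-5), g(sqrt(6 - 4)))*151 - 137 = (3 + 2*(9/(-5)))*151 - 137 = (3 + 2*(9*(-1/5)))*151 - 137 = (3 + 2*(-9/5))*151 - 137 = (3 - 18/5)*151 - 137 = -3/5*151 - 137 = -453/5 - 137 = -1138/5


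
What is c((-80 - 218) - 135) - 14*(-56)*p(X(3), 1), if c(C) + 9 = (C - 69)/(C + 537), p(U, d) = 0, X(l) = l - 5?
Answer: -719/52 ≈ -13.827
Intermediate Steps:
X(l) = -5 + l
c(C) = -9 + (-69 + C)/(537 + C) (c(C) = -9 + (C - 69)/(C + 537) = -9 + (-69 + C)/(537 + C))
c((-80 - 218) - 135) - 14*(-56)*p(X(3), 1) = 2*(-2451 - 4*((-80 - 218) - 135))/(537 + ((-80 - 218) - 135)) - 14*(-56)*0 = 2*(-2451 - 4*(-298 - 135))/(537 + (-298 - 135)) - (-784)*0 = 2*(-2451 - 4*(-433))/(537 - 433) - 1*0 = 2*(-2451 + 1732)/104 + 0 = 2*(1/104)*(-719) + 0 = -719/52 + 0 = -719/52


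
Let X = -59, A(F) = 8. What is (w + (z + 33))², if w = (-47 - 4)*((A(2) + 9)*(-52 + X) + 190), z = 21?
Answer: 7499733201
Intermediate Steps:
w = 86547 (w = (-47 - 4)*((8 + 9)*(-52 - 59) + 190) = -51*(17*(-111) + 190) = -51*(-1887 + 190) = -51*(-1697) = 86547)
(w + (z + 33))² = (86547 + (21 + 33))² = (86547 + 54)² = 86601² = 7499733201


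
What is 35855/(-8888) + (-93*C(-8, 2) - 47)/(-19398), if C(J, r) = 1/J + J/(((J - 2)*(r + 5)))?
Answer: -240878459/59745840 ≈ -4.0317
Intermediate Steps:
C(J, r) = 1/J + J/((-2 + J)*(5 + r)) (C(J, r) = 1/J + J/(((-2 + J)*(5 + r))) = 1/J + J*(1/((-2 + J)*(5 + r))) = 1/J + J/((-2 + J)*(5 + r)))
35855/(-8888) + (-93*C(-8, 2) - 47)/(-19398) = 35855/(-8888) + (-93*(-10 + (-8)² - 2*2 + 5*(-8) - 8*2)/((-8)*(-10 - 2*2 + 5*(-8) - 8*2)) - 47)/(-19398) = 35855*(-1/8888) + (-(-93)*(-10 + 64 - 4 - 40 - 16)/(8*(-10 - 4 - 40 - 16)) - 47)*(-1/19398) = -355/88 + (-(-93)*(-6)/(8*(-70)) - 47)*(-1/19398) = -355/88 + (-(-93)*(-1)*(-6)/(8*70) - 47)*(-1/19398) = -355/88 + (-93*(-3/280) - 47)*(-1/19398) = -355/88 + (279/280 - 47)*(-1/19398) = -355/88 - 12881/280*(-1/19398) = -355/88 + 12881/5431440 = -240878459/59745840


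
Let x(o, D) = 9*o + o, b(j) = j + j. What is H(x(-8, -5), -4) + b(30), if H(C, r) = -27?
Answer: 33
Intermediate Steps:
b(j) = 2*j
x(o, D) = 10*o
H(x(-8, -5), -4) + b(30) = -27 + 2*30 = -27 + 60 = 33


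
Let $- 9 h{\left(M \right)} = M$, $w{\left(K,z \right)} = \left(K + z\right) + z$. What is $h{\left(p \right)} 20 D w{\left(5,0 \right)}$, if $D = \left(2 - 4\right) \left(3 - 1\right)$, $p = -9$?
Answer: $-400$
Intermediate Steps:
$w{\left(K,z \right)} = K + 2 z$
$D = -4$ ($D = \left(-2\right) 2 = -4$)
$h{\left(M \right)} = - \frac{M}{9}$
$h{\left(p \right)} 20 D w{\left(5,0 \right)} = \left(- \frac{1}{9}\right) \left(-9\right) 20 \left(- 4 \left(5 + 2 \cdot 0\right)\right) = 1 \cdot 20 \left(- 4 \left(5 + 0\right)\right) = 20 \left(\left(-4\right) 5\right) = 20 \left(-20\right) = -400$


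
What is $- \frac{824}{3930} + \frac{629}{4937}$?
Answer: $- \frac{798059}{9701205} \approx -0.082264$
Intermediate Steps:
$- \frac{824}{3930} + \frac{629}{4937} = \left(-824\right) \frac{1}{3930} + 629 \cdot \frac{1}{4937} = - \frac{412}{1965} + \frac{629}{4937} = - \frac{798059}{9701205}$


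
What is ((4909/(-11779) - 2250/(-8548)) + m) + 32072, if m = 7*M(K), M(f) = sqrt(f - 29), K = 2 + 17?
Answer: 1614607270421/50343446 + 7*I*sqrt(10) ≈ 32072.0 + 22.136*I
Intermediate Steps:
K = 19
M(f) = sqrt(-29 + f)
m = 7*I*sqrt(10) (m = 7*sqrt(-29 + 19) = 7*sqrt(-10) = 7*(I*sqrt(10)) = 7*I*sqrt(10) ≈ 22.136*I)
((4909/(-11779) - 2250/(-8548)) + m) + 32072 = ((4909/(-11779) - 2250/(-8548)) + 7*I*sqrt(10)) + 32072 = ((4909*(-1/11779) - 2250*(-1/8548)) + 7*I*sqrt(10)) + 32072 = ((-4909/11779 + 1125/4274) + 7*I*sqrt(10)) + 32072 = (-7729691/50343446 + 7*I*sqrt(10)) + 32072 = 1614607270421/50343446 + 7*I*sqrt(10)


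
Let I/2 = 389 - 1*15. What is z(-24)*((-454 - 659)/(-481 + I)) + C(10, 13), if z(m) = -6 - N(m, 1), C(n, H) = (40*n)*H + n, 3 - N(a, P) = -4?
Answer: 468513/89 ≈ 5264.2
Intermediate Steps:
I = 748 (I = 2*(389 - 1*15) = 2*(389 - 15) = 2*374 = 748)
N(a, P) = 7 (N(a, P) = 3 - 1*(-4) = 3 + 4 = 7)
C(n, H) = n + 40*H*n (C(n, H) = 40*H*n + n = n + 40*H*n)
z(m) = -13 (z(m) = -6 - 1*7 = -6 - 7 = -13)
z(-24)*((-454 - 659)/(-481 + I)) + C(10, 13) = -13*(-454 - 659)/(-481 + 748) + 10*(1 + 40*13) = -(-14469)/267 + 10*(1 + 520) = -(-14469)/267 + 10*521 = -13*(-371/89) + 5210 = 4823/89 + 5210 = 468513/89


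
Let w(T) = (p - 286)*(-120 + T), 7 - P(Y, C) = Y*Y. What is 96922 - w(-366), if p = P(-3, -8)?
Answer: -43046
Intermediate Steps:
P(Y, C) = 7 - Y² (P(Y, C) = 7 - Y*Y = 7 - Y²)
p = -2 (p = 7 - 1*(-3)² = 7 - 1*9 = 7 - 9 = -2)
w(T) = 34560 - 288*T (w(T) = (-2 - 286)*(-120 + T) = -288*(-120 + T) = 34560 - 288*T)
96922 - w(-366) = 96922 - (34560 - 288*(-366)) = 96922 - (34560 + 105408) = 96922 - 1*139968 = 96922 - 139968 = -43046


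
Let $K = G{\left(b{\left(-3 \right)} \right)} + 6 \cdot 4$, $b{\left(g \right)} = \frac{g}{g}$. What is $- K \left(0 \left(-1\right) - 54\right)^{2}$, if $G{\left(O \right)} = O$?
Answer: $-72900$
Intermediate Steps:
$b{\left(g \right)} = 1$
$K = 25$ ($K = 1 + 6 \cdot 4 = 1 + 24 = 25$)
$- K \left(0 \left(-1\right) - 54\right)^{2} = \left(-1\right) 25 \left(0 \left(-1\right) - 54\right)^{2} = - 25 \left(0 - 54\right)^{2} = - 25 \left(-54\right)^{2} = \left(-25\right) 2916 = -72900$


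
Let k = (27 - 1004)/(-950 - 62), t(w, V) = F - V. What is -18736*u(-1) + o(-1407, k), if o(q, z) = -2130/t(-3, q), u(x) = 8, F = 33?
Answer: -7194695/48 ≈ -1.4989e+5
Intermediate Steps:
t(w, V) = 33 - V
k = 977/1012 (k = -977/(-1012) = -977*(-1/1012) = 977/1012 ≈ 0.96542)
o(q, z) = -2130/(33 - q)
-18736*u(-1) + o(-1407, k) = -18736*8 + 2130/(-33 - 1407) = -149888 + 2130/(-1440) = -149888 + 2130*(-1/1440) = -149888 - 71/48 = -7194695/48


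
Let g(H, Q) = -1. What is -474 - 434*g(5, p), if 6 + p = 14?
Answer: -40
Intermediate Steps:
p = 8 (p = -6 + 14 = 8)
-474 - 434*g(5, p) = -474 - 434*(-1) = -474 + 434 = -40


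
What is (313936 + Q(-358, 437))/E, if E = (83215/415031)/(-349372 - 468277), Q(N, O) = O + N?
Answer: -1253657534477621/979 ≈ -1.2805e+12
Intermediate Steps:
Q(N, O) = N + O
E = -4895/19961746007 (E = (83215*(1/415031))/(-817649) = (83215/415031)*(-1/817649) = -4895/19961746007 ≈ -2.4522e-7)
(313936 + Q(-358, 437))/E = (313936 + (-358 + 437))/(-4895/19961746007) = (313936 + 79)*(-19961746007/4895) = 314015*(-19961746007/4895) = -1253657534477621/979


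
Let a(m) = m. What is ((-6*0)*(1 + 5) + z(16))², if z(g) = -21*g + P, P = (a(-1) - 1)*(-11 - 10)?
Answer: 86436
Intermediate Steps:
P = 42 (P = (-1 - 1)*(-11 - 10) = -2*(-21) = 42)
z(g) = 42 - 21*g (z(g) = -21*g + 42 = 42 - 21*g)
((-6*0)*(1 + 5) + z(16))² = ((-6*0)*(1 + 5) + (42 - 21*16))² = (0*6 + (42 - 336))² = (0 - 294)² = (-294)² = 86436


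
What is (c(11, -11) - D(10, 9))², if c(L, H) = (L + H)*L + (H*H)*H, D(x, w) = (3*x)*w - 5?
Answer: 2547216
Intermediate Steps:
D(x, w) = -5 + 3*w*x (D(x, w) = 3*w*x - 5 = -5 + 3*w*x)
c(L, H) = H³ + L*(H + L) (c(L, H) = (H + L)*L + H²*H = L*(H + L) + H³ = H³ + L*(H + L))
(c(11, -11) - D(10, 9))² = (((-11)³ + 11² - 11*11) - (-5 + 3*9*10))² = ((-1331 + 121 - 121) - (-5 + 270))² = (-1331 - 1*265)² = (-1331 - 265)² = (-1596)² = 2547216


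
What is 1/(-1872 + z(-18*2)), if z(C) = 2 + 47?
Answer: -1/1823 ≈ -0.00054855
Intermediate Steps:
z(C) = 49
1/(-1872 + z(-18*2)) = 1/(-1872 + 49) = 1/(-1823) = -1/1823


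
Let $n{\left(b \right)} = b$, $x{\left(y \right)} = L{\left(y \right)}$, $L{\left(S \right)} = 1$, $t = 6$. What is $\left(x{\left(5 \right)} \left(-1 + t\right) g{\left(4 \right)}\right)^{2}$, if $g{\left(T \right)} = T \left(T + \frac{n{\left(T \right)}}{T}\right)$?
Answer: $10000$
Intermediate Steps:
$x{\left(y \right)} = 1$
$g{\left(T \right)} = T \left(1 + T\right)$ ($g{\left(T \right)} = T \left(T + \frac{T}{T}\right) = T \left(T + 1\right) = T \left(1 + T\right)$)
$\left(x{\left(5 \right)} \left(-1 + t\right) g{\left(4 \right)}\right)^{2} = \left(1 \left(-1 + 6\right) 4 \left(1 + 4\right)\right)^{2} = \left(1 \cdot 5 \cdot 4 \cdot 5\right)^{2} = \left(5 \cdot 20\right)^{2} = 100^{2} = 10000$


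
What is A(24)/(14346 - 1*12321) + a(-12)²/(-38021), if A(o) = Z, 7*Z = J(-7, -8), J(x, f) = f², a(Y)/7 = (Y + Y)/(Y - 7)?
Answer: 478361984/194560110675 ≈ 0.0024587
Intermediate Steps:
a(Y) = 14*Y/(-7 + Y) (a(Y) = 7*((Y + Y)/(Y - 7)) = 7*((2*Y)/(-7 + Y)) = 7*(2*Y/(-7 + Y)) = 14*Y/(-7 + Y))
Z = 64/7 (Z = (⅐)*(-8)² = (⅐)*64 = 64/7 ≈ 9.1429)
A(o) = 64/7
A(24)/(14346 - 1*12321) + a(-12)²/(-38021) = 64/(7*(14346 - 1*12321)) + (14*(-12)/(-7 - 12))²/(-38021) = 64/(7*(14346 - 12321)) + (14*(-12)/(-19))²*(-1/38021) = (64/7)/2025 + (14*(-12)*(-1/19))²*(-1/38021) = (64/7)*(1/2025) + (168/19)²*(-1/38021) = 64/14175 + (28224/361)*(-1/38021) = 64/14175 - 28224/13725581 = 478361984/194560110675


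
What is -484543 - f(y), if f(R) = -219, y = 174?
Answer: -484324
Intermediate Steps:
-484543 - f(y) = -484543 - 1*(-219) = -484543 + 219 = -484324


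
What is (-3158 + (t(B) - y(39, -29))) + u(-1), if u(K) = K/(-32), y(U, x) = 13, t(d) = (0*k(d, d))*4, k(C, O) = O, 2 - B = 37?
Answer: -101471/32 ≈ -3171.0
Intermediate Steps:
B = -35 (B = 2 - 1*37 = 2 - 37 = -35)
t(d) = 0 (t(d) = (0*d)*4 = 0*4 = 0)
u(K) = -K/32 (u(K) = K*(-1/32) = -K/32)
(-3158 + (t(B) - y(39, -29))) + u(-1) = (-3158 + (0 - 1*13)) - 1/32*(-1) = (-3158 + (0 - 13)) + 1/32 = (-3158 - 13) + 1/32 = -3171 + 1/32 = -101471/32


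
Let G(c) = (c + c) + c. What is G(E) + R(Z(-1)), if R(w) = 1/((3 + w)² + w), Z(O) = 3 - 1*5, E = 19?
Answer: 56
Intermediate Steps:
G(c) = 3*c (G(c) = 2*c + c = 3*c)
Z(O) = -2 (Z(O) = 3 - 5 = -2)
R(w) = 1/(w + (3 + w)²)
G(E) + R(Z(-1)) = 3*19 + 1/(-2 + (3 - 2)²) = 57 + 1/(-2 + 1²) = 57 + 1/(-2 + 1) = 57 + 1/(-1) = 57 - 1 = 56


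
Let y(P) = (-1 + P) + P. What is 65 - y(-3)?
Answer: 72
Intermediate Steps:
y(P) = -1 + 2*P
65 - y(-3) = 65 - (-1 + 2*(-3)) = 65 - (-1 - 6) = 65 - 1*(-7) = 65 + 7 = 72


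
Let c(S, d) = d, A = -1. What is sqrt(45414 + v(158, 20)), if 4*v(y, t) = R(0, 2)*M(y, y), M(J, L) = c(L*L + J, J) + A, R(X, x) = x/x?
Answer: sqrt(181813)/2 ≈ 213.20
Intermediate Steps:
R(X, x) = 1
M(J, L) = -1 + J (M(J, L) = J - 1 = -1 + J)
v(y, t) = -1/4 + y/4 (v(y, t) = (1*(-1 + y))/4 = (-1 + y)/4 = -1/4 + y/4)
sqrt(45414 + v(158, 20)) = sqrt(45414 + (-1/4 + (1/4)*158)) = sqrt(45414 + (-1/4 + 79/2)) = sqrt(45414 + 157/4) = sqrt(181813/4) = sqrt(181813)/2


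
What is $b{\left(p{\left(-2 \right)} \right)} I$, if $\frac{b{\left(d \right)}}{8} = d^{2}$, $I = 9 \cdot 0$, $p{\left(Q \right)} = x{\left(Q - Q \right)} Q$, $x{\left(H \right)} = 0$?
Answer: $0$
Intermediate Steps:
$p{\left(Q \right)} = 0$ ($p{\left(Q \right)} = 0 Q = 0$)
$I = 0$
$b{\left(d \right)} = 8 d^{2}$
$b{\left(p{\left(-2 \right)} \right)} I = 8 \cdot 0^{2} \cdot 0 = 8 \cdot 0 \cdot 0 = 0 \cdot 0 = 0$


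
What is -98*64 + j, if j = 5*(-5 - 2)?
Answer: -6307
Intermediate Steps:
j = -35 (j = 5*(-7) = -35)
-98*64 + j = -98*64 - 35 = -6272 - 35 = -6307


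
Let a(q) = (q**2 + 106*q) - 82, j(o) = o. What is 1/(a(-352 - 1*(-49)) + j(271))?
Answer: 1/59880 ≈ 1.6700e-5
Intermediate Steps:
a(q) = -82 + q**2 + 106*q
1/(a(-352 - 1*(-49)) + j(271)) = 1/((-82 + (-352 - 1*(-49))**2 + 106*(-352 - 1*(-49))) + 271) = 1/((-82 + (-352 + 49)**2 + 106*(-352 + 49)) + 271) = 1/((-82 + (-303)**2 + 106*(-303)) + 271) = 1/((-82 + 91809 - 32118) + 271) = 1/(59609 + 271) = 1/59880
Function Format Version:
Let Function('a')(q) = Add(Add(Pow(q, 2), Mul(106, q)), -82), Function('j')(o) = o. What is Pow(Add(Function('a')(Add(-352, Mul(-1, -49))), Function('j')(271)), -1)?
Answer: Rational(1, 59880) ≈ 1.6700e-5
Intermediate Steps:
Function('a')(q) = Add(-82, Pow(q, 2), Mul(106, q))
Pow(Add(Function('a')(Add(-352, Mul(-1, -49))), Function('j')(271)), -1) = Pow(Add(Add(-82, Pow(Add(-352, Mul(-1, -49)), 2), Mul(106, Add(-352, Mul(-1, -49)))), 271), -1) = Pow(Add(Add(-82, Pow(Add(-352, 49), 2), Mul(106, Add(-352, 49))), 271), -1) = Pow(Add(Add(-82, Pow(-303, 2), Mul(106, -303)), 271), -1) = Pow(Add(Add(-82, 91809, -32118), 271), -1) = Pow(Add(59609, 271), -1) = Pow(59880, -1) = Rational(1, 59880)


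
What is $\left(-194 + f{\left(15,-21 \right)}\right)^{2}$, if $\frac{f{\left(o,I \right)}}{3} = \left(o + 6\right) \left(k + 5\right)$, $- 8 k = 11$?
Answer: $\frac{75625}{64} \approx 1181.6$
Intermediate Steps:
$k = - \frac{11}{8}$ ($k = \left(- \frac{1}{8}\right) 11 = - \frac{11}{8} \approx -1.375$)
$f{\left(o,I \right)} = \frac{261}{4} + \frac{87 o}{8}$ ($f{\left(o,I \right)} = 3 \left(o + 6\right) \left(- \frac{11}{8} + 5\right) = 3 \left(6 + o\right) \frac{29}{8} = 3 \left(\frac{87}{4} + \frac{29 o}{8}\right) = \frac{261}{4} + \frac{87 o}{8}$)
$\left(-194 + f{\left(15,-21 \right)}\right)^{2} = \left(-194 + \left(\frac{261}{4} + \frac{87}{8} \cdot 15\right)\right)^{2} = \left(-194 + \left(\frac{261}{4} + \frac{1305}{8}\right)\right)^{2} = \left(-194 + \frac{1827}{8}\right)^{2} = \left(\frac{275}{8}\right)^{2} = \frac{75625}{64}$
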